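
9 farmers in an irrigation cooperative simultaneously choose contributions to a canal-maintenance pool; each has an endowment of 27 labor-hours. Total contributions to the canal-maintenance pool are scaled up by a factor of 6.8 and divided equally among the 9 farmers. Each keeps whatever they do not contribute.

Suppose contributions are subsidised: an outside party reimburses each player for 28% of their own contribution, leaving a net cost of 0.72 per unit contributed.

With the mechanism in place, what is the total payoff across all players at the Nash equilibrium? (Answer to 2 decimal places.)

With the mechanism, a contributed unit returns (6.8/9) / 0.72 = 1.0494 per unit of net cost to the contributor — now above 1 — so contributing fully is weakly dominant for every player.
At the Nash equilibrium everyone contributes 27. Group total payoff = 9 × (27 × 0.28 + 6.8 × 27) = 1720.44.

1720.44 labor-hours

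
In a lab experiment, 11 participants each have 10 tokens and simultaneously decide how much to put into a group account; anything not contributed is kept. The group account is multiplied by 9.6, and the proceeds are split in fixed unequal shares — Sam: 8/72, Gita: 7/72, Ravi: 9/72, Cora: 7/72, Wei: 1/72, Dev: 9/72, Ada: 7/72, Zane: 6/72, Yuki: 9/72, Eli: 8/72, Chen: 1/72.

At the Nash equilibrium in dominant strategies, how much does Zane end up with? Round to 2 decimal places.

50.00 tokens

For player j, contributing a unit is worthwhile iff 9.6 × (j's share) ≥ 1, i.e. iff j's share is at least 0.1042.
Sam, Ravi, Dev, Yuki and Eli are above the threshold, contributing 10 each; the remaining 6 contribute 0. Total contributed: 50.
Zane keeps 10 and receives 9.6 × 50 × 6/72 = 40.00 from the group account, for a payoff of 50.00.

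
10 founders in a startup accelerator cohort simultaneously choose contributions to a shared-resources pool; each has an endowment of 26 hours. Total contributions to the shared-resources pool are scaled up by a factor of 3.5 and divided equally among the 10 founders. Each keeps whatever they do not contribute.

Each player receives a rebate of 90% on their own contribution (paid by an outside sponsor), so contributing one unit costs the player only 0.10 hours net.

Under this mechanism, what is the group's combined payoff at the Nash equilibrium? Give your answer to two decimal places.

The effective private return per unit is now (3.5/10) / 0.10 = 3.5000 > 1, so every player's dominant strategy flips to full contribution.
So the Nash equilibrium is full contribution by all 10; the group earns 10 × (26 × 0.90 + 3.5 × 26) = 1144.00.

1144.00 hours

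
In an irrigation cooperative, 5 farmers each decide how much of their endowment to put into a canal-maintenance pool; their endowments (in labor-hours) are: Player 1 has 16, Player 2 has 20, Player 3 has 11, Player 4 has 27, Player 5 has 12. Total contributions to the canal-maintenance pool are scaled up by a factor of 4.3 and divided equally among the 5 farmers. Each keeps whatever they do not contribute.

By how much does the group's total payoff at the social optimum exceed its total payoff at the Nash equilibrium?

The private return per contributed unit is 4.3/5 = 0.8600 < 1 for every player regardless of endowment, so the Nash equilibrium is zero contribution and the group total is Σ E_j = 16 + 20 + 11 + 27 + 12 = 86.
Each contributed unit returns 4.300 to the group, so the social optimum is full contribution by everyone: group total = 4.300 × 86 = 369.80.
Efficiency loss = (4.300 − 1) × 86 = 283.80.

283.80 labor-hours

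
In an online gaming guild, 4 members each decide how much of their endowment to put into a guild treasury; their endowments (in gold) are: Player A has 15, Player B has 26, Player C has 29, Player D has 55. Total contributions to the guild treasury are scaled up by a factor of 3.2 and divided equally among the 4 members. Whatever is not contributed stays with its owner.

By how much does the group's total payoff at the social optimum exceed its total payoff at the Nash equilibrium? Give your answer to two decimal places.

275.00 gold

The private return per contributed unit is 3.2/4 = 0.8000 < 1 for every player regardless of endowment, so the Nash equilibrium is zero contribution and the group total is Σ E_j = 15 + 26 + 29 + 55 = 125.
Each contributed unit returns 3.200 to the group, so the social optimum is full contribution by everyone: group total = 3.200 × 125 = 400.00.
Efficiency loss = (3.200 − 1) × 125 = 275.00.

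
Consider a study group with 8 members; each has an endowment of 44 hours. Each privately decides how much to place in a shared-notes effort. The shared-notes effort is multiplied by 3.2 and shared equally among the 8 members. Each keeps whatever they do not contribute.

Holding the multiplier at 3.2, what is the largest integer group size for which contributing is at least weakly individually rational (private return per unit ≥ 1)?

3

Private return per unit is 3.2/(group size), which is ≥ 1 whenever the group size is ≤ 3.2.
The largest such integer is 3.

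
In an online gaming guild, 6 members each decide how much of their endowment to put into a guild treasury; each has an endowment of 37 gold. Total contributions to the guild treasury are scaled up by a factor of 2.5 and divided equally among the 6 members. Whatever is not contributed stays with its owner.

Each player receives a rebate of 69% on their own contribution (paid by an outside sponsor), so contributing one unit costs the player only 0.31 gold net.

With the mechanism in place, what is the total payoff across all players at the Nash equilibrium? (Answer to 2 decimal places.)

708.18 gold

With the mechanism, a contributed unit returns (2.5/6) / 0.31 = 1.3441 per unit of net cost to the contributor — now above 1 — so contributing fully is weakly dominant for every player.
So the Nash equilibrium is full contribution by all 6; the group earns 6 × (37 × 0.69 + 2.5 × 37) = 708.18.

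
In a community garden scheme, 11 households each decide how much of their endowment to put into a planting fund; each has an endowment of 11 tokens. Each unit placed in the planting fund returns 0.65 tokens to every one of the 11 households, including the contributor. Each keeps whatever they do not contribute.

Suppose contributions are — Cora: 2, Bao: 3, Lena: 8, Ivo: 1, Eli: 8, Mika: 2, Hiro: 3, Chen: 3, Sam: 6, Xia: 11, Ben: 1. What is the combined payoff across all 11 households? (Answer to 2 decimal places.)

Total contributed: 2 + 3 + 8 + 1 + 8 + 2 + 3 + 3 + 6 + 11 + 1 = 48; total kept: 11 × 11 − 48 = 73.
The planting fund pays out 0.65 × 11 × 48 = 343.20 in aggregate.
Group total = 73 + 343.20 = 416.20.

416.20 tokens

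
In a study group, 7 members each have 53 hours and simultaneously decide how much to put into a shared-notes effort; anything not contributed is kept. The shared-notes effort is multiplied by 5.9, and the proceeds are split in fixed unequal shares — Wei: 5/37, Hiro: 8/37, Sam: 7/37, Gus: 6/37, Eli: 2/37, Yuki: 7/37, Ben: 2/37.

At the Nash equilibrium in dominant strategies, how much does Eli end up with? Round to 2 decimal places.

103.71 hours

Player j's private return per contributed unit is 5.9 × (j's share). Contributing is weakly dominant for j when that share is at least 1/5.9 = 0.1695, and contributing 0 is dominant otherwise.
Hiro, Sam and Yuki are above the threshold, contributing 53 each; the remaining 4 contribute 0. Total contributed: 159.
Eli keeps 53 and receives 5.9 × 159 × 2/37 = 50.71 from the shared-notes effort, for a payoff of 103.71.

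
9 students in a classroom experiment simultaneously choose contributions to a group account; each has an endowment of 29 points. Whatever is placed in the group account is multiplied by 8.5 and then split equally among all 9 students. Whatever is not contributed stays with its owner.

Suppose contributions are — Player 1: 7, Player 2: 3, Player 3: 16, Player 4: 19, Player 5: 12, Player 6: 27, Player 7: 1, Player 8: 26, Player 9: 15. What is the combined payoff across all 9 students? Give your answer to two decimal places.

1206.00 points

Total contributed: 7 + 3 + 16 + 19 + 12 + 27 + 1 + 26 + 15 = 126; total kept: 9 × 29 − 126 = 135.
The group account pays out 8.5 × 126 = 1071.00 in aggregate.
Group total = 135 + 1071.00 = 1206.00.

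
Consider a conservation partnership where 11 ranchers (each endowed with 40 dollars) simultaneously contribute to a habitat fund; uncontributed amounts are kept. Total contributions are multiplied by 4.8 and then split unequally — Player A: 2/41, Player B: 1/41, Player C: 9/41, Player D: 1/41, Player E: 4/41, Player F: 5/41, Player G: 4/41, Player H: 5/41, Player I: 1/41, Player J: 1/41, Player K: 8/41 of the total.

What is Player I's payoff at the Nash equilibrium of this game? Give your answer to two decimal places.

44.68 dollars

For player j, contributing a unit is worthwhile iff 4.8 × (j's share) ≥ 1, i.e. iff j's share is at least 0.2083.
Player C alone (share 9/41) is above the threshold, contributing 40; the remaining 10 contribute 0. Total contributed: 40.
Player I keeps 40 and receives 4.8 × 40 × 1/41 = 4.68 from the habitat fund, for a payoff of 44.68.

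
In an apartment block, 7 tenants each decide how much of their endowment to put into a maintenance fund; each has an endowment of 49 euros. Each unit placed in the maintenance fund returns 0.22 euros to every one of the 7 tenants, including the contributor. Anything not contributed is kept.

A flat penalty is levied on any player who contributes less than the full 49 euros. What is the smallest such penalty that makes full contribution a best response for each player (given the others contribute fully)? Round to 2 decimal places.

Given the others contribute fully, the best deviation is to contribute 0 (any partial contribution still incurs the fine and gives up units whose private return 0.22 is below 1).
Deviating from 49 to 0 saves 49 euros but forfeits the deviator's share of the drop in the maintenance fund: 0.22 × 49 = 10.78.
So the deviation gain is 49 − 10.78 = 38.22, and the fine must be at least 38.22 euros to wipe it out.

38.22 euros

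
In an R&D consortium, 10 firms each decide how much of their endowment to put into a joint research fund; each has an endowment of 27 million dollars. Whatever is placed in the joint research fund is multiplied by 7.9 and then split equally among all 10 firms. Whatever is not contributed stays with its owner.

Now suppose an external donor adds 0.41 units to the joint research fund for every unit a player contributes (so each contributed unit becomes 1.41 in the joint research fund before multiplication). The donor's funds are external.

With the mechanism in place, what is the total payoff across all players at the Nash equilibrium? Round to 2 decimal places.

3007.53 million dollars

The effective private return per unit is now 7.9 × 1.41 / 10 = 1.1139 > 1, so every player's dominant strategy flips to full contribution.
So the Nash equilibrium is full contribution by all 10; the group earns 7.9 × 1.41 × 270 = 3007.53.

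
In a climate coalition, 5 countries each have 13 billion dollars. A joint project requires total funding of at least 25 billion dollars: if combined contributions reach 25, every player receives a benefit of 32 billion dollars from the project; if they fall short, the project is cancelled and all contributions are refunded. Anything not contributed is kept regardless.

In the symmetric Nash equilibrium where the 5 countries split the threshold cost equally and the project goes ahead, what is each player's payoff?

40 billion dollars

Equal share of the threshold: 25/5 = 5.
At this profile no one gains by cutting their contribution: any cut drops the total below 25, the project is cancelled, contributions are refunded, and the deviator ends with 13, which is less than 13 − 5 + 32 = 40. Contributing more than 5 just wastes the excess. So contributing exactly 5 is a best response.
Each player's payoff: 13 − 5 + 32 = 40.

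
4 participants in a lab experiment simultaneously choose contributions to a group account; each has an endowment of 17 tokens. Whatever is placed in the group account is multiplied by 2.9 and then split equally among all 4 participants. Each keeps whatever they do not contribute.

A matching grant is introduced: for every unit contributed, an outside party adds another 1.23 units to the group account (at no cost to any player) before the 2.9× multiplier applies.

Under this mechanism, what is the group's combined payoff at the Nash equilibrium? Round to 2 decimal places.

The effective private return per unit is now 2.9 × 2.23 / 4 = 1.6168 > 1, so every player's dominant strategy flips to full contribution.
So the Nash equilibrium is full contribution by all 4; the group earns 2.9 × 2.23 × 68 = 439.76.

439.76 tokens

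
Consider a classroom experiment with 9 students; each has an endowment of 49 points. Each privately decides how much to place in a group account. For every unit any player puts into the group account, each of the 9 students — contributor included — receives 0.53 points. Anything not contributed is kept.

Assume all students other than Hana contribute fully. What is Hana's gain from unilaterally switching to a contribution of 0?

Switching from a contribution of 49 to 0 lets Hana keep an extra 49 points, but lowers the group account by 49, which costs Hana their own share of that drop: 0.53 × 49 = 25.97.
Net gain = 49 − 25.97 = 23.03. The private return per contributed unit (0.53) is below 1, so free-riding is indeed the best response regardless of what the others do.

23.03 points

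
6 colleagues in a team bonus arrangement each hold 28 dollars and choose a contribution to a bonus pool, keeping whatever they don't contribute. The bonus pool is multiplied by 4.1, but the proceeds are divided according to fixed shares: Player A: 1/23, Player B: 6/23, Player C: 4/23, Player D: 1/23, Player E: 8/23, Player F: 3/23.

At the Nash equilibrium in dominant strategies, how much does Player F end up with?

Player j's private return per contributed unit is 4.1 × (j's share). Contributing is weakly dominant for j when that share is at least 1/4.1 = 0.2439, and contributing 0 is dominant otherwise.
The shares above 0.2439 belong to Player B and Player E, contributing 28 each; the remaining 4 contribute 0. Total contributed: 56.
Player F keeps 28 and receives 4.1 × 56 × 3/23 = 29.95 from the bonus pool, for a payoff of 57.95.

57.95 dollars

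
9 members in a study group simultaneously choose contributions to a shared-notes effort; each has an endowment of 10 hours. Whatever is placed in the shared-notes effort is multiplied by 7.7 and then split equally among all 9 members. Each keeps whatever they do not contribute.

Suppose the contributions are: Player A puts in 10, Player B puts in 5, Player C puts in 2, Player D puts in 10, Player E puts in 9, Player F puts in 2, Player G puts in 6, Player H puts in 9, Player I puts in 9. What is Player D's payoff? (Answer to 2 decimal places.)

Total contributed: 10 + 5 + 2 + 10 + 9 + 2 + 6 + 9 + 9 = 62.
Each receives 7.7 × 62 / 9 = 53.04 from the shared-notes effort.
Player D keeps 10 − 10 = 0, so Player D's payoff is 0 + 53.04 = 53.04.

53.04 hours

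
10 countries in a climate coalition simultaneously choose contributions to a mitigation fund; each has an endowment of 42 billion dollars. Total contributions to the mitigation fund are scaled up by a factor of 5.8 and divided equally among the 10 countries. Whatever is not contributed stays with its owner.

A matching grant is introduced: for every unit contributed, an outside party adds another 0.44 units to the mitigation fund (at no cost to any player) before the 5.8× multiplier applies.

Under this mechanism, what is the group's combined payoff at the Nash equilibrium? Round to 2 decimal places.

420.00 billion dollars

Even with the mechanism, each unit contributed returns only 5.8 × 1.44 / 10 = 0.8352 per unit of net cost, so contributing nothing is still dominant.
Everyone keeps their endowment and the group total is 10 × 42 = 420.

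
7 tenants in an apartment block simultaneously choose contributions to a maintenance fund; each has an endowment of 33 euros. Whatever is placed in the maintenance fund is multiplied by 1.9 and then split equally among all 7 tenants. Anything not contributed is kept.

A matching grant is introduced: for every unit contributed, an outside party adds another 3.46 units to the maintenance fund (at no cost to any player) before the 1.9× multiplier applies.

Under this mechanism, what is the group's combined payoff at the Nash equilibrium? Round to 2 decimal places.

1957.49 euros

The effective private return per unit is now 1.9 × 4.46 / 7 = 1.2106 > 1, so every player's dominant strategy flips to full contribution.
So the Nash equilibrium is full contribution by all 7; the group earns 1.9 × 4.46 × 231 = 1957.49.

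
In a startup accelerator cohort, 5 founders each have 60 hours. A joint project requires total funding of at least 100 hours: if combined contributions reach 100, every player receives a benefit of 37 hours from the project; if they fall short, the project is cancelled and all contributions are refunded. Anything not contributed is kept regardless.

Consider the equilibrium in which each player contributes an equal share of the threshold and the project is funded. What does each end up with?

Equal share of the threshold: 100/5 = 20.
At this profile no one gains by cutting their contribution: any cut drops the total below 100, the project is cancelled, contributions are refunded, and the deviator ends with 60, which is less than 60 − 20 + 37 = 77. Contributing more than 20 just wastes the excess. So contributing exactly 20 is a best response.
Each player's payoff: 60 − 20 + 37 = 77.

77 hours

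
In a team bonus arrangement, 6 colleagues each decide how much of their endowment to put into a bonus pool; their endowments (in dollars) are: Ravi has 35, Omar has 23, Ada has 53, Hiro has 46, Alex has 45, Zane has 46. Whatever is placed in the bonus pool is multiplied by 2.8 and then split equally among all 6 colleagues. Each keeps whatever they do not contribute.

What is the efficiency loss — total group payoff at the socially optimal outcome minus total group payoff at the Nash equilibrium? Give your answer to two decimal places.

The private return per contributed unit is 2.8/6 = 0.4667 < 1 for every player regardless of endowment, so the Nash equilibrium is zero contribution and the group total is Σ E_j = 35 + 23 + 53 + 46 + 45 + 46 = 248.
Each contributed unit returns 2.800 to the group, so the social optimum is full contribution by everyone: group total = 2.800 × 248 = 694.40.
Efficiency loss = (2.800 − 1) × 248 = 446.40.

446.40 dollars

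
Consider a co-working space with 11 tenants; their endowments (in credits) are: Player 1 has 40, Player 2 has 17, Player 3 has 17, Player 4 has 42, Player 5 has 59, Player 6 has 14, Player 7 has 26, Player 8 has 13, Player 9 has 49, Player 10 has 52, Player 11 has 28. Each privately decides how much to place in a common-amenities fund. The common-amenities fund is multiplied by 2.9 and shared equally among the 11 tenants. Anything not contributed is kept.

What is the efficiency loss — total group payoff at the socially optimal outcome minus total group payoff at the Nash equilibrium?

The private return per contributed unit is 2.9/11 = 0.2636 < 1 for every player regardless of endowment, so the Nash equilibrium is zero contribution and the group total is Σ E_j = 40 + 17 + 17 + 42 + 59 + 14 + 26 + 13 + 49 + 52 + 28 = 357.
Each contributed unit returns 2.900 to the group, so the social optimum is full contribution by everyone: group total = 2.900 × 357 = 1035.30.
Efficiency loss = (2.900 − 1) × 357 = 678.30.

678.30 credits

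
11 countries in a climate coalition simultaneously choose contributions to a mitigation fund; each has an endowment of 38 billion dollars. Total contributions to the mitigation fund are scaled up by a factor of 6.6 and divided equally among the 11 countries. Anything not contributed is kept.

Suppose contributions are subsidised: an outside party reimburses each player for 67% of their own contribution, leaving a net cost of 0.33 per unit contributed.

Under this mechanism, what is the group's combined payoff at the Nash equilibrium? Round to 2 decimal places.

3038.86 billion dollars

With the mechanism, a contributed unit returns (6.6/11) / 0.33 = 1.8182 per unit of net cost to the contributor — now above 1 — so contributing fully is weakly dominant for every player.
At the Nash equilibrium everyone contributes 38. Group total payoff = 11 × (38 × 0.67 + 6.6 × 38) = 3038.86.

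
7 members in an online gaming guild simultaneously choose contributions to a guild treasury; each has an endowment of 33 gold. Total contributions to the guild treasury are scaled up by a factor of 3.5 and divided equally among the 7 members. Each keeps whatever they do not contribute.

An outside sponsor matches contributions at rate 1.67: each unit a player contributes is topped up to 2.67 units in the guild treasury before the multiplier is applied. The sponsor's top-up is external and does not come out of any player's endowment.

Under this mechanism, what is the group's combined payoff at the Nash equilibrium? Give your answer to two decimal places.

2158.70 gold

With the mechanism, a contributed unit returns 3.5 × 2.67 / 7 = 1.3350 per unit of net cost to the contributor — now above 1 — so contributing fully is weakly dominant for every player.
So the Nash equilibrium is full contribution by all 7; the group earns 3.5 × 2.67 × 231 = 2158.70.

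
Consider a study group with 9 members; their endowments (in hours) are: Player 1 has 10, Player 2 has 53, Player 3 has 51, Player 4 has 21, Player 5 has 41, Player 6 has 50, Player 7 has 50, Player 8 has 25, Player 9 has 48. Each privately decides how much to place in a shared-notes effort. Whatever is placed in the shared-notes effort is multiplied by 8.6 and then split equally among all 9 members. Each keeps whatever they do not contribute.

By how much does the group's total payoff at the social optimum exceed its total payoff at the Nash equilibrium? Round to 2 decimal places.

The private return per contributed unit is 8.6/9 = 0.9556 < 1 for every player regardless of endowment, so the Nash equilibrium is zero contribution and the group total is Σ E_j = 10 + 53 + 51 + 21 + 41 + 50 + 50 + 25 + 48 = 349.
Each contributed unit returns 8.600 to the group, so the social optimum is full contribution by everyone: group total = 8.600 × 349 = 3001.40.
Efficiency loss = (8.600 − 1) × 349 = 2652.40.

2652.40 hours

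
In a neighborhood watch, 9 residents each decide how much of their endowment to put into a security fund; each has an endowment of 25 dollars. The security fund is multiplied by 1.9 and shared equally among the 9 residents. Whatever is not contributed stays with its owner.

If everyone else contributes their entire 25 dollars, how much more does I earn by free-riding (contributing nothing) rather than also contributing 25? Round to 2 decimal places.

Switching from a contribution of 25 to 0 lets I keep an extra 25 dollars, but lowers the security fund by 25, which costs I their own share of that drop: 1.9/9 × 25 = 5.28.
Net gain = 25 − 5.28 = 19.72. The private return per contributed unit (0.2111) is below 1, so free-riding is indeed the best response regardless of what the others do.

19.72 dollars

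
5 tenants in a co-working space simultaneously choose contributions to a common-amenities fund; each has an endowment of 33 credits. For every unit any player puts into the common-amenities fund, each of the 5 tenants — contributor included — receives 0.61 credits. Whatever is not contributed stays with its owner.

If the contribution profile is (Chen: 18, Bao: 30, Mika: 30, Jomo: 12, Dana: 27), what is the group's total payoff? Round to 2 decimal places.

Total contributed: 18 + 30 + 30 + 12 + 27 = 117; total kept: 5 × 33 − 117 = 48.
The common-amenities fund pays out 0.61 × 5 × 117 = 356.85 in aggregate.
Group total = 48 + 356.85 = 404.85.

404.85 credits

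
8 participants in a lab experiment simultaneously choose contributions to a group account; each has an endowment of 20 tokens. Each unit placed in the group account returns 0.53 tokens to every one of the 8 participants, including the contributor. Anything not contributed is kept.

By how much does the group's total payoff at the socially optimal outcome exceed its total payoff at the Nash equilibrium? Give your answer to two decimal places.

518.40 tokens

The private return per contributed unit is 0.53 < 1, so contributing 0 is dominant for every player. At the Nash equilibrium everyone keeps their 20, and the group total is 8 × 20 = 160.
Each contributed unit returns 4.240 to the group as a whole (0.53 to each of 8 players), which exceeds 1, so the social optimum is full contribution: group total = 4.240 × 160 = 678.40.
Efficiency loss = 678.40 − 160 = 518.40.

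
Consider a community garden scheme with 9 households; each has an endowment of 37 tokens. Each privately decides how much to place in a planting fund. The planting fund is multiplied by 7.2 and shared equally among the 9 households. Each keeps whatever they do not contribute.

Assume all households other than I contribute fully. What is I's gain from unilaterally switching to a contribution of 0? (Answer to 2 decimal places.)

7.40 tokens

Switching from a contribution of 37 to 0 lets I keep an extra 37 tokens, but lowers the planting fund by 37, which costs I their own share of that drop: 7.2/9 × 37 = 29.60.
Net gain = 37 − 29.60 = 7.40. The private return per contributed unit (0.8000) is below 1, so free-riding is indeed the best response regardless of what the others do.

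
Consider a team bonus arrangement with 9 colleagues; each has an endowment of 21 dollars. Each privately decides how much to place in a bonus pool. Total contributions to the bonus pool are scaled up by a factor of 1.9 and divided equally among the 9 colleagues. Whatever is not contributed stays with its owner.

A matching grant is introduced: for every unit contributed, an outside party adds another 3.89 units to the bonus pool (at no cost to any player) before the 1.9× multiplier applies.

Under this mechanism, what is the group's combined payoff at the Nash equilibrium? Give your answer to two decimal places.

1756.00 dollars

The effective private return per unit is now 1.9 × 4.89 / 9 = 1.0323 > 1, so every player's dominant strategy flips to full contribution.
At the Nash equilibrium everyone contributes 21. Group total payoff = 1.9 × 4.89 × 189 = 1756.00.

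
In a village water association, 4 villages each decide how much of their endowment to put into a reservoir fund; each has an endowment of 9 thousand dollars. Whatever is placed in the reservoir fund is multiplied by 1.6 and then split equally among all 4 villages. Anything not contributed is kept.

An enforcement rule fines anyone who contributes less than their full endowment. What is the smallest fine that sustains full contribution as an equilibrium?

5.40 thousand dollars

Given the others contribute fully, the best deviation is to contribute 0 (any partial contribution still incurs the fine and gives up units whose private return 0.4000 is below 1).
Deviating from 9 to 0 saves 9 thousand dollars but forfeits the deviator's share of the drop in the reservoir fund: 1.6/4 × 9 = 3.60.
So the deviation gain is 9 − 3.60 = 5.40, and the fine must be at least 5.40 thousand dollars to wipe it out.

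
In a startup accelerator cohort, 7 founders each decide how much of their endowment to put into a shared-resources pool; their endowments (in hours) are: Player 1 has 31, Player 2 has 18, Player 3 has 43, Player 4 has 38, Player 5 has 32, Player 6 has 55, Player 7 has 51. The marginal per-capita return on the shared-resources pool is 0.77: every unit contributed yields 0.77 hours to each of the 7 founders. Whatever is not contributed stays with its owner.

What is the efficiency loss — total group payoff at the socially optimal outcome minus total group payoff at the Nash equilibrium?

The private return per contributed unit is 0.77 < 1 for everyone, so the Nash equilibrium is zero contribution and the group total is Σ E_j = 31 + 18 + 43 + 38 + 32 + 55 + 51 = 268.
Each contributed unit returns 5.390 to the group, so the social optimum is full contribution by everyone: group total = 5.390 × 268 = 1444.52.
Efficiency loss = (5.390 − 1) × 268 = 1176.52.

1176.52 hours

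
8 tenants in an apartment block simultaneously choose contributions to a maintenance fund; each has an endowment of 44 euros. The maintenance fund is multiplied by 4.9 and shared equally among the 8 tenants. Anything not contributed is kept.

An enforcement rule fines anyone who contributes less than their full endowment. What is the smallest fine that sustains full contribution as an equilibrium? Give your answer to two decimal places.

Given the others contribute fully, the best deviation is to contribute 0 (any partial contribution still incurs the fine and gives up units whose private return 0.6125 is below 1).
Deviating from 44 to 0 saves 44 euros but forfeits the deviator's share of the drop in the maintenance fund: 4.9/8 × 44 = 26.95.
So the deviation gain is 44 − 26.95 = 17.05, and the fine must be at least 17.05 euros to wipe it out.

17.05 euros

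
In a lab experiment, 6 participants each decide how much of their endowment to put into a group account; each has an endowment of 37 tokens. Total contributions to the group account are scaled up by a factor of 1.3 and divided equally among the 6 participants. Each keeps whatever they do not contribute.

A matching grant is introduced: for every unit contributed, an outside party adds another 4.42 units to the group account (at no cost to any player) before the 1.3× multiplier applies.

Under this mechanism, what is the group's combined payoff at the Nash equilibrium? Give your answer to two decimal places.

1564.21 tokens

Under the mechanism each unit contributed yields 1.3 × 5.42 / 6 = 1.1743 back to its contributor per unit of net cost, which exceeds 1, making full contribution the dominant choice for everyone.
So the Nash equilibrium is full contribution by all 6; the group earns 1.3 × 5.42 × 222 = 1564.21.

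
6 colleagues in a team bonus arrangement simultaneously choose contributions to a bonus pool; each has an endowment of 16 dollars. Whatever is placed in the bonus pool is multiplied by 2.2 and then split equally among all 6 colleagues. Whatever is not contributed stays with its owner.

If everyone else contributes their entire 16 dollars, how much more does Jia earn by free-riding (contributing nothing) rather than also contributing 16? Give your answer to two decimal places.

10.13 dollars

Switching from a contribution of 16 to 0 lets Jia keep an extra 16 dollars, but lowers the bonus pool by 16, which costs Jia their own share of that drop: 2.2/6 × 16 = 5.87.
Net gain = 16 − 5.87 = 10.13. The private return per contributed unit (0.3667) is below 1, so free-riding is indeed the best response regardless of what the others do.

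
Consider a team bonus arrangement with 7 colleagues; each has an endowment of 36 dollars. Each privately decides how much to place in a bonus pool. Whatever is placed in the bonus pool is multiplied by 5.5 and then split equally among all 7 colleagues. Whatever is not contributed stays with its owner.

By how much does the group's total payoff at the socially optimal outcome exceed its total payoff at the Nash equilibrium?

Each contributed unit returns 5.5/7 = 0.7857 to its contributor — below 1 — so contributing 0 is dominant for every player. At the Nash equilibrium everyone keeps their 36, and the group total is 7 × 36 = 252.
Each contributed unit returns 5.500 to the group as a whole (0.7857 to each of 7 players), which exceeds 1, so the social optimum is full contribution: group total = 5.500 × 252 = 1386.00.
Efficiency loss = 1386.00 − 252 = 1134.00.

1134.00 dollars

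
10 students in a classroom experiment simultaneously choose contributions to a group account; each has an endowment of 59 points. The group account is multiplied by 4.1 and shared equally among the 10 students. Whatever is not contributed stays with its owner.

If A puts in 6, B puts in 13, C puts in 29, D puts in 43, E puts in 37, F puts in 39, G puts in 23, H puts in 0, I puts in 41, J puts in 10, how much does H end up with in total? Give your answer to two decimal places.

Total contributed: 6 + 13 + 29 + 43 + 37 + 39 + 23 + 0 + 41 + 10 = 241.
Each receives 4.1 × 241 / 10 = 98.81 from the group account.
H keeps 59 − 0 = 59, so H's payoff is 59 + 98.81 = 157.81.

157.81 points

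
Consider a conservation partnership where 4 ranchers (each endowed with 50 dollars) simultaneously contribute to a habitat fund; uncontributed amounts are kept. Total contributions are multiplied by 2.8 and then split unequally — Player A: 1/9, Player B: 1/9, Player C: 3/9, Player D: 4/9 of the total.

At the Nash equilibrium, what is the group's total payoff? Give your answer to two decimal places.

For player j, contributing a unit is worthwhile iff 2.8 × (j's share) ≥ 1, i.e. iff j's share is at least 0.3571.
Player D alone (share 4/9) is above the threshold, contributing 50; the remaining 3 contribute 0. Total contributed: 50.
The habitat fund pays out 2.8 × 50 = 140.00 in total (split across the unequal shares, but the aggregate is all that matters for the group sum).
The 3 free-riders keep 50 each, adding 150. Group total = 150 + 140.00 = 290.00.

290.00 dollars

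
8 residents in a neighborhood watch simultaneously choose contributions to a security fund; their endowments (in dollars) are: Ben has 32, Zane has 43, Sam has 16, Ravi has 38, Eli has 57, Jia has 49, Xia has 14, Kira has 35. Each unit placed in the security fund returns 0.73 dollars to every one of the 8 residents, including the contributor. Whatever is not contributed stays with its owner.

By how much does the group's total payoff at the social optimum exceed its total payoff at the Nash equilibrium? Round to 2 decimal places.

1374.56 dollars

The private return per contributed unit is 0.73 < 1 for everyone, so the Nash equilibrium is zero contribution and the group total is Σ E_j = 32 + 43 + 16 + 38 + 57 + 49 + 14 + 35 = 284.
Each contributed unit returns 5.840 to the group, so the social optimum is full contribution by everyone: group total = 5.840 × 284 = 1658.56.
Efficiency loss = (5.840 − 1) × 284 = 1374.56.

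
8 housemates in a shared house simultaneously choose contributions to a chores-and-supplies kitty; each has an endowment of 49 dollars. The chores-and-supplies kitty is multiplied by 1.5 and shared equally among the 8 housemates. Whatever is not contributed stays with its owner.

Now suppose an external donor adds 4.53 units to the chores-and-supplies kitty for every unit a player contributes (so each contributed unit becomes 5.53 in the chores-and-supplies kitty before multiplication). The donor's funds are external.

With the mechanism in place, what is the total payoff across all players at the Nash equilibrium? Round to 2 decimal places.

With the mechanism, a contributed unit returns 1.5 × 5.53 / 8 = 1.0369 per unit of net cost to the contributor — now above 1 — so contributing fully is weakly dominant for every player.
At the Nash equilibrium everyone contributes 49. Group total payoff = 1.5 × 5.53 × 392 = 3251.64.

3251.64 dollars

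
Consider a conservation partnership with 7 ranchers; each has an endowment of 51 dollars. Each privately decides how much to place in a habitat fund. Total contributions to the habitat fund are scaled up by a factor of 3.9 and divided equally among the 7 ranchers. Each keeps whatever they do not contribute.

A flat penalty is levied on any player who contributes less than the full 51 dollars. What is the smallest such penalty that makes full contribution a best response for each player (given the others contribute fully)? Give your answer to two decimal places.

Given the others contribute fully, the best deviation is to contribute 0 (any partial contribution still incurs the fine and gives up units whose private return 0.5571 is below 1).
Deviating from 51 to 0 saves 51 dollars but forfeits the deviator's share of the drop in the habitat fund: 3.9/7 × 51 = 28.41.
So the deviation gain is 51 − 28.41 = 22.59, and the fine must be at least 22.59 dollars to wipe it out.

22.59 dollars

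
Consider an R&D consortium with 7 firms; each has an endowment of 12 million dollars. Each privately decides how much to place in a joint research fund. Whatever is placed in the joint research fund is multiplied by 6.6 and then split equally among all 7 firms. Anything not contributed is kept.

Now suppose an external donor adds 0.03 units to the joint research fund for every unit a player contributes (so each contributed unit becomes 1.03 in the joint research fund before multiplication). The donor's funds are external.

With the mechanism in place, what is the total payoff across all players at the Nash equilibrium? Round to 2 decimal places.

Even with the mechanism, each unit contributed returns only 6.6 × 1.03 / 7 = 0.9711 per unit of net cost, so contributing nothing is still dominant.
At the Nash equilibrium no one contributes; group total payoff = 7 × 12 = 84.

84.00 million dollars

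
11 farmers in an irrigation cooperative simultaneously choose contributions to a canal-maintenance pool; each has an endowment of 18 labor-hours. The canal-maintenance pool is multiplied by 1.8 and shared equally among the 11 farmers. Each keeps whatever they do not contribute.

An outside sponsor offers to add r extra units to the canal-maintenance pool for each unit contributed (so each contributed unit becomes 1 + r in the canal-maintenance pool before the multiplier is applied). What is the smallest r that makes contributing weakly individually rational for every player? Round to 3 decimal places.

5.111

With matching at rate r, one contributed unit becomes (1 + r) in the canal-maintenance pool and returns 1.8 × (1 + r) / 11 to the contributor.
Setting this equal to 1: 1 + r = 11/1.8 = 6.1111.
So the minimum matching rate is r = 6.1111 − 1 = 5.111.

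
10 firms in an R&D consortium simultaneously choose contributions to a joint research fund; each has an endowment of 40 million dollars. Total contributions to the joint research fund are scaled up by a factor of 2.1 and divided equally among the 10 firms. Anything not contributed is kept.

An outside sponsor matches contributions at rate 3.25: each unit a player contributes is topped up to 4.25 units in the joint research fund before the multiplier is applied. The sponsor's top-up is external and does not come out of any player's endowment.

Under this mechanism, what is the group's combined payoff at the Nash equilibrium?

400.00 million dollars

Even with the mechanism, each unit contributed returns only 2.1 × 4.25 / 10 = 0.8925 per unit of net cost, so contributing nothing is still dominant.
Everyone keeps their endowment and the group total is 10 × 40 = 400.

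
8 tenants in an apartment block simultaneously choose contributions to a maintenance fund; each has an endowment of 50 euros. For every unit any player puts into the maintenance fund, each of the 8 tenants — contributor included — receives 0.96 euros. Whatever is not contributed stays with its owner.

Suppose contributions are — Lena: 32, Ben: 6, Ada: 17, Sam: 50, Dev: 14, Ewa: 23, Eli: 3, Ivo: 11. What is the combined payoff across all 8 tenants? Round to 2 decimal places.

1442.08 euros

Total contributed: 32 + 6 + 17 + 50 + 14 + 23 + 3 + 11 = 156; total kept: 8 × 50 − 156 = 244.
The maintenance fund pays out 0.96 × 8 × 156 = 1198.08 in aggregate.
Group total = 244 + 1198.08 = 1442.08.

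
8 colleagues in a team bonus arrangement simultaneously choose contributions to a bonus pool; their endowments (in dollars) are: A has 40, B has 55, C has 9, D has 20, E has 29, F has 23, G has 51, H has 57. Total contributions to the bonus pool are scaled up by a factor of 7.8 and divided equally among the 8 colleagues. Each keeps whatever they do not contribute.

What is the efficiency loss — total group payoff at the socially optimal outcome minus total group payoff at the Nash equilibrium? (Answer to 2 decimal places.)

The private return per contributed unit is 7.8/8 = 0.9750 < 1 for every player regardless of endowment, so the Nash equilibrium is zero contribution and the group total is Σ E_j = 40 + 55 + 9 + 20 + 29 + 23 + 51 + 57 = 284.
Each contributed unit returns 7.800 to the group, so the social optimum is full contribution by everyone: group total = 7.800 × 284 = 2215.20.
Efficiency loss = (7.800 − 1) × 284 = 1931.20.

1931.20 dollars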